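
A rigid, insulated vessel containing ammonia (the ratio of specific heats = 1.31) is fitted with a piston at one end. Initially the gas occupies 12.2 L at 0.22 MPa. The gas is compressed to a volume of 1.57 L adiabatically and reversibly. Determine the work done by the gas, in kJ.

W ≈ -7.69 kJ

P₂ = P₁(V₁/V₂)^γ = 0.22×(12.2/1.57)^(1.31) = 3.228 MPa.
For a reversible adiabat, W_by_gas = (P₁V₁ − P₂V₂)/(γ−1).
W_by = (220000×0.0122 − 3.228×10^6×0.00157) / (0.31) = -7690 J.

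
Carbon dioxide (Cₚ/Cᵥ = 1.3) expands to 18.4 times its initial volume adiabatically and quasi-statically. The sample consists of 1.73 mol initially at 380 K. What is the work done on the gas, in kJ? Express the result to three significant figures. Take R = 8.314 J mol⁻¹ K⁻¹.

W ≈ -10.6 kJ

For a reversible adiabat TV^(γ−1) is constant, so T₂ = T₁ (V₁/V₂)^(γ−1).
T₂ = 380 × (1/18.4)^(0.3) = 158.6 K.
Q = 0, so ΔU = W_on_gas = nCᵥΔT with Cᵥ = R/(γ−1) = 27.71 J/(mol·K).
ΔU = 1.73 × 27.71 × (158.6 − 380) = -10610 J.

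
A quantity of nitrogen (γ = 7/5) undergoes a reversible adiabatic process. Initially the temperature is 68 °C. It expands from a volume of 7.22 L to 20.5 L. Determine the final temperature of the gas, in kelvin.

T₂ ≈ 225 K

Adiabatic: T₁V₁^(γ−1) = T₂V₂^(γ−1) ⇒ T₂ = T₁ (V₁/V₂)^(γ−1).
T₁ = 68 °C = 341.1 K.
T₂ = 341.1 × (7.22/20.5)^(2/5) = 224.7 K.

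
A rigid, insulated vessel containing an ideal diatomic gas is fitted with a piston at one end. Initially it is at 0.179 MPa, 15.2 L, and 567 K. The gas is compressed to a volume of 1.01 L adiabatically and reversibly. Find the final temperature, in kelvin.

T₂ ≈ 1680 K

Adiabatic: T₁V₁^(γ−1) = T₂V₂^(γ−1) ⇒ T₂ = T₁ (V₁/V₂)^(γ−1).
γ = 7/5 for a diatomic ideal gas.
T₂ = 567 × (15.2/1.01)^(2/5) = 1677 K.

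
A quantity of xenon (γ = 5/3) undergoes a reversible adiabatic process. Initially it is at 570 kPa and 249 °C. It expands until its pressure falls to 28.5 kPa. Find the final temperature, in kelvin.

T₂ ≈ 158 K

Adiabatic: T₂/T₁ = (P₂/P₁)^((γ−1)/γ).
T₁ = 249 °C = 522.1 K.
T₂ = 522.1 × (28.5/570)^(2/5) = 157.5 K.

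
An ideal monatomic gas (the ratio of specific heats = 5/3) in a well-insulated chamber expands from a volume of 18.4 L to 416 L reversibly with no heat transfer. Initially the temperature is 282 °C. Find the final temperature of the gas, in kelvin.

Adiabatic: T₁V₁^(γ−1) = T₂V₂^(γ−1) ⇒ T₂ = T₁ (V₁/V₂)^(γ−1).
T₁ = 282 °C = 555.1 K.
T₂ = 555.1 × (18.4/416)^(2/3) = 69.43 K.

T₂ ≈ 69.4 K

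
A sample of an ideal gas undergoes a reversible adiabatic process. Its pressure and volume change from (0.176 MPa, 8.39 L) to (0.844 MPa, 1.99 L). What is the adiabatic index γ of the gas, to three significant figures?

γ ≈ 1.09

PV^γ = const ⇒ γ = ln(P₂/P₁) / ln(V₁/V₂).
γ = ln(0.844/0.176) / ln(8.39/1.99) = 1.089.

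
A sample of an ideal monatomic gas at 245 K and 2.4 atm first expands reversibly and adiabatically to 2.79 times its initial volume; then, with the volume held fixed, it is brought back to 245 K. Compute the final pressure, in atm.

P₃ ≈ 0.860 atm

For a monatomic ideal gas γ = 5/3.
Adiabatic step (PV^γ = const): P₂ = 2.4×(1/2.79)^(5/3) = 0.434 atm; T₂ = 245×(1/2.79)^(2/3) = 123.6 K.
Isochoric: P₃ = P₂(T₃/T₂) = 0.434 × (245/123.6) = 0.8602 atm.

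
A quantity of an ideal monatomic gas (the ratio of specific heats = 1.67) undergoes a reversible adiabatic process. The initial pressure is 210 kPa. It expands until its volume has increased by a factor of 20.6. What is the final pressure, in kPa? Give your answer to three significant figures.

P₂ ≈ 1.34 kPa

Since PV^γ is constant along a reversible adiabat, P₂ = P₁ (V₁/V₂)^γ.
P₂ = 210 × (1/20.6)^(1.67) = 1.343 kPa.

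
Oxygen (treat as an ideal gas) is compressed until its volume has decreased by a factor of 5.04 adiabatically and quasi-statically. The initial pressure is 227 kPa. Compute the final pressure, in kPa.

P₂ ≈ 2180 kPa

Adiabatic: P₁V₁^γ = P₂V₂^γ ⇒ P₂ = P₁ (V₁/V₂)^γ.
For a diatomic ideal gas γ = 7/5.
P₂ = 227 × 5.04^(7/5) = 2185 kPa.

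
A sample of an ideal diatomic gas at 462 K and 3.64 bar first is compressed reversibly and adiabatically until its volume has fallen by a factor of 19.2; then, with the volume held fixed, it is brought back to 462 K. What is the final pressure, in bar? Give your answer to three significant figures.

P₃ ≈ 69.9 bar

For a diatomic ideal gas γ = 7/5.
Adiabatic step (PV^γ = const): P₂ = 3.64×19.2^(7/5) = 227.9 bar; T₂ = 462×19.2^(2/5) = 1506 K.
Isochoric: P₃ = P₂(T₃/T₂) = 227.9 × (462/1506) = 69.89 bar.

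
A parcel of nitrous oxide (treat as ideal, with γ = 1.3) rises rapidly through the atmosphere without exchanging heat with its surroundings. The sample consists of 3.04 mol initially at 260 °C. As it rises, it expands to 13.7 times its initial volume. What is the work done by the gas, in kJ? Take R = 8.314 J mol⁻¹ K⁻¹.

For a reversible adiabat TV^(γ−1) is constant, so T₂ = T₁ (V₁/V₂)^(γ−1).
T₁ = 260 °C = 533.1 K.
T₂ = 533.1 × (1/13.7)^(0.3) = 243.1 K.
Q = 0, so ΔU = W_on_gas = nCᵥΔT with Cᵥ = R/(γ−1) = 27.71 J/(mol·K).
ΔU = 3.04 × 27.71 × (243.1 − 533.1) = -24430 J.
Work done by the gas = −ΔU = 24430 J.

W ≈ 24.4 kJ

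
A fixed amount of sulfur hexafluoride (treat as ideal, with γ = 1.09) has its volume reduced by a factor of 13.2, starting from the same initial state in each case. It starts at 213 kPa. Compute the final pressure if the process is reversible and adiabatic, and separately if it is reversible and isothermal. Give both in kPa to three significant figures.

Isothermal: P₂ = P₁(V₁/V₂) = 213×13.2 = 2812 kPa.
Adiabatic: P₂ = P₁(V₁/V₂)^γ = 213×13.2^(1.09) = 3547 kPa.

adiabatic: 3550 kPa; isothermal: 2810 kPa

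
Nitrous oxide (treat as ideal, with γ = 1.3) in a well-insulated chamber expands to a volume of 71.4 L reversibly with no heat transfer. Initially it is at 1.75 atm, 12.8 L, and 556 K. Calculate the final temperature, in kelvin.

Adiabatic: T₁V₁^(γ−1) = T₂V₂^(γ−1) ⇒ T₂ = T₁ (V₁/V₂)^(γ−1).
T₂ = 556 × (12.8/71.4)^(0.3) = 332 K.

T₂ ≈ 332 K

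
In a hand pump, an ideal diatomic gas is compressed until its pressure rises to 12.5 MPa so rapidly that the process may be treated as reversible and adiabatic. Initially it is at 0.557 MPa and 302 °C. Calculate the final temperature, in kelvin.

Along an adiabat T P^((1−γ)/γ) is constant, so T₂ = T₁ (P₂/P₁)^((γ−1)/γ).
For a diatomic ideal gas γ = 7/5, so (γ−1)/γ = 2/7.
T₁ = 302 °C = 575.1 K.
T₂ = 575.1 × (12.5/0.557)^(2/7) = 1399 K.

T₂ ≈ 1400 K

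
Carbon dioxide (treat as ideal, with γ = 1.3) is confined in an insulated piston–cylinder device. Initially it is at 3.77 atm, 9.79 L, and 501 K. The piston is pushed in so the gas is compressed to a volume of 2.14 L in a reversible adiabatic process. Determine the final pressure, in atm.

P₂ ≈ 27.2 atm

Adiabatic: P₁V₁^γ = P₂V₂^γ ⇒ P₂ = P₁ (V₁/V₂)^γ.
P₂ = 3.77 × (9.79/2.14)^(1.3) = 27.22 atm.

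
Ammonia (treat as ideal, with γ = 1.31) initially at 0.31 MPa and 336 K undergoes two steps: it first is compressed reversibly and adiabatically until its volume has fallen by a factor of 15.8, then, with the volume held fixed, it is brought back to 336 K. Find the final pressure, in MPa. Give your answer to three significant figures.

P₃ ≈ 4.90 MPa

Adiabatic step (PV^γ = const): P₂ = 0.31×15.8^(1.31) = 11.52 MPa; T₂ = 336×15.8^(0.31) = 790.5 K.
Isochoric: P₃ = P₂(T₃/T₂) = 11.52 × (336/790.5) = 4.898 MPa.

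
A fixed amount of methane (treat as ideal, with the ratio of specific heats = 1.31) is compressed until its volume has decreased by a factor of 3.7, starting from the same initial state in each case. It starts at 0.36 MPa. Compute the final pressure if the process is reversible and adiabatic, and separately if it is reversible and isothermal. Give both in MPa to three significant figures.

adiabatic: 2.00 MPa; isothermal: 1.33 MPa

Isothermal: P₂ = P₁(V₁/V₂) = 0.36×3.7 = 1.332 MPa.
Adiabatic: P₂ = P₁(V₁/V₂)^γ = 0.36×3.7^(1.31) = 1.998 MPa.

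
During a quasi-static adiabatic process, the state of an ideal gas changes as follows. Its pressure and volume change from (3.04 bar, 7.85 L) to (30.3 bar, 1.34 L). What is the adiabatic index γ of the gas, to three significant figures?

γ ≈ 1.30

PV^γ = const ⇒ γ = ln(P₂/P₁) / ln(V₁/V₂).
γ = ln(30.3/3.04) / ln(7.85/1.34) = 1.301.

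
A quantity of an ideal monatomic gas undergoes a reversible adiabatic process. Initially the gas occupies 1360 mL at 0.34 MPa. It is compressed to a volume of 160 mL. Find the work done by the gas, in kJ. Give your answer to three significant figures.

W ≈ -2.20 kJ

γ = 5/3 for a monatomic ideal gas.
P₂ = P₁(V₁/V₂)^γ = 0.34×(1360/160)^(5/3) = 12.04 MPa.
For a reversible adiabat, W_by_gas = (P₁V₁ − P₂V₂)/(γ−1).
W_by = (340000×0.00136 − 1.204×10^7×0.00016) / (2/3) = -2195 J.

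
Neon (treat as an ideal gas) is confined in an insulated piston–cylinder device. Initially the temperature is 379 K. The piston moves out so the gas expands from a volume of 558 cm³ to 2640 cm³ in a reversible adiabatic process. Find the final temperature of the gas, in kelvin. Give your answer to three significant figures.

Adiabatic: T₁V₁^(γ−1) = T₂V₂^(γ−1) ⇒ T₂ = T₁ (V₁/V₂)^(γ−1).
For a monatomic ideal gas γ = 5/3, so γ−1 = 2/3.
T₂ = 379 × (558/2640)^(2/3) = 134.5 K.

T₂ ≈ 134 K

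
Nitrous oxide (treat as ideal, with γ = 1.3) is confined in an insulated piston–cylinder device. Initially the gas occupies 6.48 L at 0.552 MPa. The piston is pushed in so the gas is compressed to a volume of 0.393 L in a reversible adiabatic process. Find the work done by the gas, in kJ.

P₂ = P₁(V₁/V₂)^γ = 0.552×(6.48/0.393)^(1.3) = 21.1 MPa.
For a reversible adiabat, W_by_gas = (P₁V₁ − P₂V₂)/(γ−1).
W_by = (552000×0.00648 − 2.11×10^7×0.000393) / (0.3) = -15720 J.

W ≈ -15.7 kJ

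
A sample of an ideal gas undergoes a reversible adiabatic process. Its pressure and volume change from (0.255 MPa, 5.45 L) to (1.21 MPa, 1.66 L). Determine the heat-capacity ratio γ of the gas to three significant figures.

γ ≈ 1.31

PV^γ = const ⇒ γ = ln(P₂/P₁) / ln(V₁/V₂).
γ = ln(1.21/0.255) / ln(5.45/1.66) = 1.31.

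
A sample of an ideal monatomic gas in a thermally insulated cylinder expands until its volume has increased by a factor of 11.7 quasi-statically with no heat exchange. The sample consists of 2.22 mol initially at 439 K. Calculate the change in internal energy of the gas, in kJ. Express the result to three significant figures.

Adiabatic: T₁V₁^(γ−1) = T₂V₂^(γ−1) ⇒ T₂ = T₁ (V₁/V₂)^(γ−1).
γ = 5/3 for a monatomic ideal gas, so γ−1 = 2/3.
T₂ = 439 × (1/11.7)^(2/3) = 85.18 K.
Q = 0, so ΔU = W_on_gas = nCᵥΔT with Cᵥ = R/(γ−1) = 12.47 J/(mol·K).
ΔU = 2.22 × 12.47 × (85.18 − 439) = -9796 J.

ΔU ≈ -9.80 kJ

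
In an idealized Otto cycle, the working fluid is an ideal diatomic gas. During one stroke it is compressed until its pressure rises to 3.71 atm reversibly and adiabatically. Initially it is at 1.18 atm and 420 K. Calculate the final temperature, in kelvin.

T₂ ≈ 583 K

Adiabatic: T₂/T₁ = (P₂/P₁)^((γ−1)/γ).
For a diatomic ideal gas γ = 7/5, so (γ−1)/γ = 2/7.
T₂ = 420 × (3.71/1.18)^(2/7) = 582.6 K.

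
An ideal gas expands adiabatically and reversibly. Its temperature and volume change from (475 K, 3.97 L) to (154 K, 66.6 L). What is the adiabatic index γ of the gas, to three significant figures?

γ ≈ 1.40

TV^(γ−1) = const ⇒ γ − 1 = ln(T₂/T₁) / ln(V₁/V₂).
γ = 1 + ln(154/475) / ln(3.97/66.6) = 1.399.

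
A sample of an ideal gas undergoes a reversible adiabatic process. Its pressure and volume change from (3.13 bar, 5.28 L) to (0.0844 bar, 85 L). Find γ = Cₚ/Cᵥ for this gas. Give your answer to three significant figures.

γ ≈ 1.30

PV^γ = const ⇒ γ = ln(P₂/P₁) / ln(V₁/V₂).
γ = ln(0.0844/3.13) / ln(5.28/85) = 1.3.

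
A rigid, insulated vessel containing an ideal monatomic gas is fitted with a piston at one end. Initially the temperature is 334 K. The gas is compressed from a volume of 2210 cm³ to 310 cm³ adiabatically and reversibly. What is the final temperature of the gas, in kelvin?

T₂ ≈ 1240 K

For a reversible adiabat TV^(γ−1) is constant, so T₂ = T₁ (V₁/V₂)^(γ−1).
For a monatomic ideal gas γ = 5/3, so γ−1 = 2/3.
T₂ = 334 × (2210/310)^(2/3) = 1237 K.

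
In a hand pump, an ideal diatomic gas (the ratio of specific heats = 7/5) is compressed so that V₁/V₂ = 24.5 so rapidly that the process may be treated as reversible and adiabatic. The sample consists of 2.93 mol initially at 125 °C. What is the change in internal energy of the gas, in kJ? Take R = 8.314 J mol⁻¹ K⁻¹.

Adiabatic: T₁V₁^(γ−1) = T₂V₂^(γ−1) ⇒ T₂ = T₁ (V₁/V₂)^(γ−1).
T₁ = 125 °C = 398.1 K.
T₂ = 398.1 × 24.5^(2/5) = 1431 K.
Q = 0, so ΔU = W_on_gas = nCᵥΔT with Cᵥ = R/(γ−1) = 20.79 J/(mol·K).
ΔU = 2.93 × 20.79 × (1431 − 398.1) = 62920 J.

ΔU ≈ 62.9 kJ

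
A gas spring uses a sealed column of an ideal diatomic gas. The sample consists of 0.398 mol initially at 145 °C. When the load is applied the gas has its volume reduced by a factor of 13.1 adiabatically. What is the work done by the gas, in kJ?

For a reversible adiabat TV^(γ−1) is constant, so T₂ = T₁ (V₁/V₂)^(γ−1).
γ = 7/5 for a diatomic ideal gas, so γ−1 = 2/5.
T₁ = 145 °C = 418.1 K.
T₂ = 418.1 × 13.1^(2/5) = 1170 K.
Q = 0, so ΔU = W_on_gas = nCᵥΔT with Cᵥ = R/(γ−1) = 20.79 J/(mol·K).
ΔU = 0.398 × 20.79 × (1170 − 418.1) = 6221 J.
Work done by the gas = −ΔU = -6221 J.

W ≈ -6.22 kJ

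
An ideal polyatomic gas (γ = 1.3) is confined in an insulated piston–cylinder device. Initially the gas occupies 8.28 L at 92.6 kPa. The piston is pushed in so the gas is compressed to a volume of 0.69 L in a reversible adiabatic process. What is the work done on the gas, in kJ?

W ≈ 2.83 kJ

P₂ = P₁(V₁/V₂)^γ = 92.6×(8.28/0.69)^(1.3) = 2342 kPa.
For a reversible adiabat, W_by_gas = (P₁V₁ − P₂V₂)/(γ−1).
W_by = (92600×0.00828 − 2.342×10^6×0.00069) / (0.3) = -2830 J.
W_on_gas = −W_by = 2830 J.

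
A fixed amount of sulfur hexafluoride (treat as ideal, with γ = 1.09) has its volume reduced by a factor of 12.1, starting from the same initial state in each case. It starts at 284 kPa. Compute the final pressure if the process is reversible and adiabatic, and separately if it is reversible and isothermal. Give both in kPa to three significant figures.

Isothermal: P₂ = P₁(V₁/V₂) = 284×12.1 = 3436 kPa.
Adiabatic: P₂ = P₁(V₁/V₂)^γ = 284×12.1^(1.09) = 4301 kPa.

adiabatic: 4300 kPa; isothermal: 3440 kPa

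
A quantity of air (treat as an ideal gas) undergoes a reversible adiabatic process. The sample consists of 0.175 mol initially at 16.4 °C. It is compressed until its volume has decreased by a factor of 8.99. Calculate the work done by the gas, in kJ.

W ≈ -1.48 kJ

Adiabatic: T₁V₁^(γ−1) = T₂V₂^(γ−1) ⇒ T₂ = T₁ (V₁/V₂)^(γ−1).
γ = 7/5 for a diatomic ideal gas, so γ−1 = 2/5.
T₁ = 16.4 °C = 289.5 K.
T₂ = 289.5 × 8.99^(2/5) = 697 K.
Q = 0, so ΔU = W_on_gas = nCᵥΔT with Cᵥ = R/(γ−1) = 20.79 J/(mol·K).
ΔU = 0.175 × 20.79 × (697 − 289.5) = 1482 J.
Work done by the gas = −ΔU = -1482 J.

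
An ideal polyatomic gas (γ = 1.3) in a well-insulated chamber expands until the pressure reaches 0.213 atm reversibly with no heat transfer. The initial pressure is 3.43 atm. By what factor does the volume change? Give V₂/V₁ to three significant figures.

From PV^γ = const, V₂/V₁ = (P₁/P₂)^(1/γ).
V₂/V₁ = (3.43/0.213)^(0.769) = 8.48.

V₂/V₁ ≈ 8.48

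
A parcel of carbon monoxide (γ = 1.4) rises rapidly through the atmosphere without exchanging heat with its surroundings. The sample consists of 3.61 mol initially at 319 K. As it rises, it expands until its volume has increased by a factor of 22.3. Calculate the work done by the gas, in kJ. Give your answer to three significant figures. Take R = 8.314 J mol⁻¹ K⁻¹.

For a reversible adiabat TV^(γ−1) is constant, so T₂ = T₁ (V₁/V₂)^(γ−1).
T₂ = 319 × (1/22.3)^(0.4) = 92.14 K.
Q = 0, so ΔU = W_on_gas = nCᵥΔT with Cᵥ = R/(γ−1) = 20.79 J/(mol·K).
ΔU = 3.61 × 20.79 × (92.14 − 319) = -17020 J.
Work done by the gas = −ΔU = 17020 J.

W ≈ 17.0 kJ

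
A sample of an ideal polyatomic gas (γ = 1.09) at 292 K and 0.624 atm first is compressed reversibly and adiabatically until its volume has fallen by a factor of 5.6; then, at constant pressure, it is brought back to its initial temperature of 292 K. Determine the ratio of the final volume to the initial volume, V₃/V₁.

V₃/V₁ ≈ 0.153

Adiabatic step: V₂/V₁ = 0.1786; T₂ = T₁·5.6^(0.09) = 341 K.
Isobaric step: V₃/V₂ = T₃/T₂ = 292/341.
V₃/V₁ = (V₂/V₁)(V₃/V₂) = 0.1786 × (292/341) = 0.1529.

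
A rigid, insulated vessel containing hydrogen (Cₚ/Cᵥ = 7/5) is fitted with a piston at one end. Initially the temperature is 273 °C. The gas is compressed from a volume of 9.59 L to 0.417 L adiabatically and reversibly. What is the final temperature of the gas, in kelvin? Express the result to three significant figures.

T₂ ≈ 1910 K

For a reversible adiabat TV^(γ−1) is constant, so T₂ = T₁ (V₁/V₂)^(γ−1).
T₁ = 273 °C = 546.1 K.
T₂ = 546.1 × (9.59/0.417)^(2/5) = 1914 K.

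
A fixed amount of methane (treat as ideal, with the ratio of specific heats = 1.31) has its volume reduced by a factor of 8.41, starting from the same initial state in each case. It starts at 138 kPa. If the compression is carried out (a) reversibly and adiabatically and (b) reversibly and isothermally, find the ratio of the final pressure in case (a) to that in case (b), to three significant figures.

Isothermal: P_b = P₁(V₁/V₂) = 138×8.41.
Adiabatic: P_a = P₁(V₁/V₂)^γ = 138×8.41^(1.31).
P_a/P_b = (V₁/V₂)^(γ−1) = 8.41^(0.31) = 1.935.

P_adiabatic / P_isothermal ≈ 1.94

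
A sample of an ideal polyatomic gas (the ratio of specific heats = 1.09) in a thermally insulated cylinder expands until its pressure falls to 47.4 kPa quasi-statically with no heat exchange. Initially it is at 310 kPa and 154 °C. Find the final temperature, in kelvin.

Along an adiabat T P^((1−γ)/γ) is constant, so T₂ = T₁ (P₂/P₁)^((γ−1)/γ).
T₁ = 154 °C = 427.1 K.
T₂ = 427.1 × (47.4/310)^(0.0826) = 365.8 K.

T₂ ≈ 366 K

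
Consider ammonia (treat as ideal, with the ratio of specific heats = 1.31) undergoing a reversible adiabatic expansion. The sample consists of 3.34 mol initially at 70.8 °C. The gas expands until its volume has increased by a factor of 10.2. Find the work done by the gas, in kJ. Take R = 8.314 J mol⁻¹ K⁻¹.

W ≈ 15.8 kJ

Adiabatic: T₁V₁^(γ−1) = T₂V₂^(γ−1) ⇒ T₂ = T₁ (V₁/V₂)^(γ−1).
T₁ = 70.8 °C = 343.9 K.
T₂ = 343.9 × (1/10.2)^(0.31) = 167.4 K.
Q = 0, so ΔU = W_on_gas = nCᵥΔT with Cᵥ = R/(γ−1) = 26.82 J/(mol·K).
ΔU = 3.34 × 26.82 × (167.4 − 343.9) = -15810 J.
Work done by the gas = −ΔU = 15810 J.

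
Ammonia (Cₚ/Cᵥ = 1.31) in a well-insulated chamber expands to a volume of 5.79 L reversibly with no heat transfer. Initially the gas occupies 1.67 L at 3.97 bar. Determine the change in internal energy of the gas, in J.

ΔU ≈ -684 J

P₂ = P₁(V₁/V₂)^γ = 3.97×(1.67/5.79)^(1.31) = 0.7788 bar.
For a reversible adiabat, W_by_gas = (P₁V₁ − P₂V₂)/(γ−1).
W_by = (397000×0.00167 − 77880×0.00579) / (0.31) = 684 J.
Q = 0 ⇒ ΔU = −W_by = -684 J.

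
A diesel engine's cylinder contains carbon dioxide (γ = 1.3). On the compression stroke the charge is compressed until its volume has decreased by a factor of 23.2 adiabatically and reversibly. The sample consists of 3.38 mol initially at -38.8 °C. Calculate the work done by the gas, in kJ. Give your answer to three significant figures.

For a reversible adiabat TV^(γ−1) is constant, so T₂ = T₁ (V₁/V₂)^(γ−1).
T₁ = -38.8 °C = 234.3 K.
T₂ = 234.3 × 23.2^(0.3) = 601.9 K.
Q = 0, so ΔU = W_on_gas = nCᵥΔT with Cᵥ = R/(γ−1) = 27.71 J/(mol·K).
ΔU = 3.38 × 27.71 × (601.9 − 234.3) = 34430 J.
Work done by the gas = −ΔU = -34430 J.

W ≈ -34.4 kJ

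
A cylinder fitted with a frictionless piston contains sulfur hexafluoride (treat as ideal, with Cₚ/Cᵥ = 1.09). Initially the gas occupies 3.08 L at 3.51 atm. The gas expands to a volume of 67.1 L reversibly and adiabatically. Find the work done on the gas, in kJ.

W ≈ -2.95 kJ

P₂ = P₁(V₁/V₂)^γ = 3.51×(3.08/67.1)^(1.09) = 0.1221 atm.
For a reversible adiabat, W_by_gas = (P₁V₁ − P₂V₂)/(γ−1).
W_by = (355700×0.00308 − 12370×0.0671) / (0.09) = 2948 J.
W_on_gas = −W_by = -2948 J.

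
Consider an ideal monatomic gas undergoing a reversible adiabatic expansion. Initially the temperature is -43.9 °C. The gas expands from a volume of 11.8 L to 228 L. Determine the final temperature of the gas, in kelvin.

T₂ ≈ 31.8 K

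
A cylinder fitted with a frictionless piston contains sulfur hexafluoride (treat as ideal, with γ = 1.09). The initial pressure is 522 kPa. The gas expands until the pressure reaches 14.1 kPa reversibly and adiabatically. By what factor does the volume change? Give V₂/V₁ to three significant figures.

V₂/V₁ ≈ 27.5

From PV^γ = const, V₂/V₁ = (P₁/P₂)^(1/γ).
V₂/V₁ = (522/14.1)^(0.917) = 27.48.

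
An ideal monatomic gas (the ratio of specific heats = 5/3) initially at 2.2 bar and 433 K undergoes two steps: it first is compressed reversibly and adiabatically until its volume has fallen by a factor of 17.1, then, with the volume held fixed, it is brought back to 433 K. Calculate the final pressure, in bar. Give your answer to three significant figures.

P₃ ≈ 37.6 bar

Adiabatic step (PV^γ = const): P₂ = 2.2×17.1^(5/3) = 249.7 bar; T₂ = 433×17.1^(2/3) = 2874 K.
Isochoric: P₃ = P₂(T₃/T₂) = 249.7 × (433/2874) = 37.62 bar.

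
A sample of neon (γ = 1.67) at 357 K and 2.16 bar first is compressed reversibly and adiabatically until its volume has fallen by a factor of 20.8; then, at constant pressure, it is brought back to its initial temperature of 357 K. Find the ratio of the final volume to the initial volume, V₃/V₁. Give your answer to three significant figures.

Adiabatic step: V₂/V₁ = 0.04808; T₂ = T₁·20.8^(0.67) = 2728 K.
Isobaric step: V₃/V₂ = T₃/T₂ = 357/2728.
V₃/V₁ = (V₂/V₁)(V₃/V₂) = 0.04808 × (357/2728) = 0.006293.

V₃/V₁ ≈ 0.00629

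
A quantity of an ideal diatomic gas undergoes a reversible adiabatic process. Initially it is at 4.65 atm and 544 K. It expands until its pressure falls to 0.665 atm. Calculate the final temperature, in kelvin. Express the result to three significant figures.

Along an adiabat T P^((1−γ)/γ) is constant, so T₂ = T₁ (P₂/P₁)^((γ−1)/γ).
For a diatomic ideal gas γ = 7/5, so (γ−1)/γ = 2/7.
T₂ = 544 × (0.665/4.65)^(2/7) = 312.1 K.

T₂ ≈ 312 K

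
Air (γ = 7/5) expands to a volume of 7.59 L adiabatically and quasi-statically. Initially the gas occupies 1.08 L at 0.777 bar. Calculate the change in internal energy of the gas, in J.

ΔU ≈ -114 J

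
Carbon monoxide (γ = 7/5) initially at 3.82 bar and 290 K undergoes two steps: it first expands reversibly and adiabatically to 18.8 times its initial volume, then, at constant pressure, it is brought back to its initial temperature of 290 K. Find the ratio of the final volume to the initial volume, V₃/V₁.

V₃/V₁ ≈ 60.8

Adiabatic step: V₂/V₁ = 18.8; T₂ = T₁·(1/18.8)^(2/5) = 89.69 K.
Isobaric step: V₃/V₂ = T₃/T₂ = 290/89.69.
V₃/V₁ = (V₂/V₁)(V₃/V₂) = 18.8 × (290/89.69) = 60.79.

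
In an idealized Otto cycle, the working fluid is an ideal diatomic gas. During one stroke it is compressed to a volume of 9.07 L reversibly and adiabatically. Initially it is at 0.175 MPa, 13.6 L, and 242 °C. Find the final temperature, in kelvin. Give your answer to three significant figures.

Adiabatic: T₁V₁^(γ−1) = T₂V₂^(γ−1) ⇒ T₂ = T₁ (V₁/V₂)^(γ−1).
γ = 7/5 for a diatomic ideal gas.
T₁ = 242 °C = 515.1 K.
T₂ = 515.1 × (13.6/9.07)^(2/5) = 605.8 K.

T₂ ≈ 606 K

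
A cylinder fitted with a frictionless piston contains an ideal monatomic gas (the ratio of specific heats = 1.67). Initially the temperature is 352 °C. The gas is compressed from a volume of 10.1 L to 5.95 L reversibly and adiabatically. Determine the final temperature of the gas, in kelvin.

T₂ ≈ 891 K

For a reversible adiabat TV^(γ−1) is constant, so T₂ = T₁ (V₁/V₂)^(γ−1).
T₁ = 352 °C = 625.1 K.
T₂ = 625.1 × (10.1/5.95)^(0.67) = 891.2 K.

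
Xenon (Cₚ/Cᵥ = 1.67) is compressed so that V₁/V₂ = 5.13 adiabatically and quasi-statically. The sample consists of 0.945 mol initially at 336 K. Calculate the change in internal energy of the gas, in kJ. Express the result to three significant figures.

For a reversible adiabat TV^(γ−1) is constant, so T₂ = T₁ (V₁/V₂)^(γ−1).
T₂ = 336 × 5.13^(0.67) = 1005 K.
Q = 0, so ΔU = W_on_gas = nCᵥΔT with Cᵥ = R/(γ−1) = 12.41 J/(mol·K).
ΔU = 0.945 × 12.41 × (1005 − 336) = 7844 J.

ΔU ≈ 7.84 kJ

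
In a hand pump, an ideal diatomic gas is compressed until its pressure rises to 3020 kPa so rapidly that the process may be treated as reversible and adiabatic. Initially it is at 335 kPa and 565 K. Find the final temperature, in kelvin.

Along an adiabat T P^((1−γ)/γ) is constant, so T₂ = T₁ (P₂/P₁)^((γ−1)/γ).
For a diatomic ideal gas γ = 7/5, so (γ−1)/γ = 2/7.
T₂ = 565 × (3020/335)^(2/7) = 1059 K.

T₂ ≈ 1060 K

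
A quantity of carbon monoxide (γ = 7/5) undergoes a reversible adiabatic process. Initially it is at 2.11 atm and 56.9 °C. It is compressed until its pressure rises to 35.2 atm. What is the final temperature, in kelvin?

T₂ ≈ 738 K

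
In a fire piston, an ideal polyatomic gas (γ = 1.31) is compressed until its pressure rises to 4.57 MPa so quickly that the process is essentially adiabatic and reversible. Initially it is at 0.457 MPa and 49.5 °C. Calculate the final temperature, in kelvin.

Adiabatic: T₂/T₁ = (P₂/P₁)^((γ−1)/γ).
T₁ = 49.5 °C = 322.6 K.
T₂ = 322.6 × (4.57/0.457)^(0.237) = 556.4 K.

T₂ ≈ 556 K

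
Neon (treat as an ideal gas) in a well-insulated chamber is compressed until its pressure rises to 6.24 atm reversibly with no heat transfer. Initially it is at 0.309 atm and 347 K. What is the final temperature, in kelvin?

T₂ ≈ 1150 K

Along an adiabat T P^((1−γ)/γ) is constant, so T₂ = T₁ (P₂/P₁)^((γ−1)/γ).
For a monatomic ideal gas γ = 5/3, so (γ−1)/γ = 2/5.
T₂ = 347 × (6.24/0.309)^(2/5) = 1155 K.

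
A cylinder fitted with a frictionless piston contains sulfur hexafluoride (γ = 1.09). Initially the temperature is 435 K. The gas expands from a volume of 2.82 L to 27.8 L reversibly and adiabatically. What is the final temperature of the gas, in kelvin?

T₂ ≈ 354 K

For a reversible adiabat TV^(γ−1) is constant, so T₂ = T₁ (V₁/V₂)^(γ−1).
T₂ = 435 × (2.82/27.8)^(0.09) = 354 K.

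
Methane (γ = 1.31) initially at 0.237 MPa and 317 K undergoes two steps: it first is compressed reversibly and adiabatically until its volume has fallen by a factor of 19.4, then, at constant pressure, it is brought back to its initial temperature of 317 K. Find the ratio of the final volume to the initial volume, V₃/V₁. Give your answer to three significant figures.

Adiabatic step: V₂/V₁ = 0.05155; T₂ = T₁·19.4^(0.31) = 794.8 K.
Isobaric step: V₃/V₂ = T₃/T₂ = 317/794.8.
V₃/V₁ = (V₂/V₁)(V₃/V₂) = 0.05155 × (317/794.8) = 0.02056.

V₃/V₁ ≈ 0.0206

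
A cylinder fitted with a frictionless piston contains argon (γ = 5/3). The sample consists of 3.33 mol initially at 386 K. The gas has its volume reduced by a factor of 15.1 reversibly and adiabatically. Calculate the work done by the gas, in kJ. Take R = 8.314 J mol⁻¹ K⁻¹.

W ≈ -81.9 kJ

Adiabatic: T₁V₁^(γ−1) = T₂V₂^(γ−1) ⇒ T₂ = T₁ (V₁/V₂)^(γ−1).
T₂ = 386 × 15.1^(2/3) = 2358 K.
Q = 0, so ΔU = W_on_gas = nCᵥΔT with Cᵥ = R/(γ−1) = 12.47 J/(mol·K).
ΔU = 3.33 × 12.47 × (2358 − 386) = 81900 J.
Work done by the gas = −ΔU = -81900 J.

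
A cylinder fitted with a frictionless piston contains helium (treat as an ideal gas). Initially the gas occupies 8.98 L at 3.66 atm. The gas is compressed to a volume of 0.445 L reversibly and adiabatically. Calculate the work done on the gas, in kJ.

W ≈ 32.0 kJ

γ = 5/3 for a monatomic ideal gas.
P₂ = P₁(V₁/V₂)^γ = 3.66×(8.98/0.445)^(5/3) = 547.4 atm.
For a reversible adiabat, W_by_gas = (P₁V₁ − P₂V₂)/(γ−1).
W_by = (370800×0.00898 − 5.547×10^7×0.000445) / (2/3) = -32030 J.
W_on_gas = −W_by = 32030 J.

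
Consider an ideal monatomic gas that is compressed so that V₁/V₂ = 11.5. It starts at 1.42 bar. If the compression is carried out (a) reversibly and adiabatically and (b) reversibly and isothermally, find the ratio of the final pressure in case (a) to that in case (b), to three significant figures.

P_adiabatic / P_isothermal ≈ 5.09

For a monatomic ideal gas γ = 5/3.
Isothermal: P_b = P₁(V₁/V₂) = 1.42×11.5.
Adiabatic: P_a = P₁(V₁/V₂)^γ = 1.42×11.5^(5/3).
P_a/P_b = (V₁/V₂)^(γ−1) = 11.5^(2/3) = 5.095.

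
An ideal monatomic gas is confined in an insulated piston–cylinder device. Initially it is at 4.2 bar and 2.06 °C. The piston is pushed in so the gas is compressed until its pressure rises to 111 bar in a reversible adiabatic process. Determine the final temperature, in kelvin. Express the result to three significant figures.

T₂ ≈ 1020 K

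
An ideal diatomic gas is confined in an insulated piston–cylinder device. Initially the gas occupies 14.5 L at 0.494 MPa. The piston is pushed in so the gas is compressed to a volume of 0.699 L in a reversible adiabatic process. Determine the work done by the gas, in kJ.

W ≈ -42.3 kJ

γ = 7/5 for a diatomic ideal gas.
P₂ = P₁(V₁/V₂)^γ = 0.494×(14.5/0.699)^(7/5) = 34.46 MPa.
For a reversible adiabat, W_by_gas = (P₁V₁ − P₂V₂)/(γ−1).
W_by = (494000×0.0145 − 3.446×10^7×0.000699) / (2/5) = -42320 J.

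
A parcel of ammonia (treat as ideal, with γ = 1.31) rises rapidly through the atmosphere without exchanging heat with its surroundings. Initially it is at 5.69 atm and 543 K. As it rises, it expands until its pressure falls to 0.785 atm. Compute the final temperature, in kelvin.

T₂ ≈ 340 K

Adiabatic: T₂/T₁ = (P₂/P₁)^((γ−1)/γ).
T₂ = 543 × (0.785/5.69)^(0.237) = 339.8 K.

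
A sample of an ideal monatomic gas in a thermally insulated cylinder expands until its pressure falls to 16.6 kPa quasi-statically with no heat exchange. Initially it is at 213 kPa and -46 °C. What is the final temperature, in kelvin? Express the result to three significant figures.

T₂ ≈ 81.8 K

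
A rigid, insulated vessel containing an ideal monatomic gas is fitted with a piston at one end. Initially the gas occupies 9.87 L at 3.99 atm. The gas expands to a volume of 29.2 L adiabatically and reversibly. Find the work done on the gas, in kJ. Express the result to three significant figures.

γ = 5/3 for a monatomic ideal gas.
P₂ = P₁(V₁/V₂)^γ = 3.99×(9.87/29.2)^(5/3) = 0.6544 atm.
For a reversible adiabat, W_by_gas = (P₁V₁ − P₂V₂)/(γ−1).
W_by = (404300×0.00987 − 66310×0.0292) / (2/3) = 3081 J.
W_on_gas = −W_by = -3081 J.

W ≈ -3.08 kJ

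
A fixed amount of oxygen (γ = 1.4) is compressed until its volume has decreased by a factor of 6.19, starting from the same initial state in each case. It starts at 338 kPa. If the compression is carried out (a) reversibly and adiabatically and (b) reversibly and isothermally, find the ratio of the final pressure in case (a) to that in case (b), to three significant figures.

P_adiabatic / P_isothermal ≈ 2.07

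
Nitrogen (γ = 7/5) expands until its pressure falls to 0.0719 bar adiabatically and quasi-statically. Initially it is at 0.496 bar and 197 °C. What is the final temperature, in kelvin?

T₂ ≈ 271 K

Along an adiabat T P^((1−γ)/γ) is constant, so T₂ = T₁ (P₂/P₁)^((γ−1)/γ).
T₁ = 197 °C = 470.1 K.
T₂ = 470.1 × (0.0719/0.496)^(2/7) = 270.8 K.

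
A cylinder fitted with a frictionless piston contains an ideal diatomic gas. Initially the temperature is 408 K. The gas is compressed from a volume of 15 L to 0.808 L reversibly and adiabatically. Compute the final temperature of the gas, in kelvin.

T₂ ≈ 1310 K

For a reversible adiabat TV^(γ−1) is constant, so T₂ = T₁ (V₁/V₂)^(γ−1).
For a diatomic ideal gas γ = 7/5, so γ−1 = 2/5.
T₂ = 408 × (15/0.808)^(2/5) = 1313 K.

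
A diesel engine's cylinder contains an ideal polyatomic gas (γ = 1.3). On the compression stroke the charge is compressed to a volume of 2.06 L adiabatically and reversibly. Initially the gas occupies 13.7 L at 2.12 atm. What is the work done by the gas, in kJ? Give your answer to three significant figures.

P₂ = P₁(V₁/V₂)^γ = 2.12×(13.7/2.06)^(1.3) = 24.89 atm.
For a reversible adiabat, W_by_gas = (P₁V₁ − P₂V₂)/(γ−1).
W_by = (214800×0.0137 − 2.522×10^6×0.00206) / (0.3) = -7509 J.

W ≈ -7.51 kJ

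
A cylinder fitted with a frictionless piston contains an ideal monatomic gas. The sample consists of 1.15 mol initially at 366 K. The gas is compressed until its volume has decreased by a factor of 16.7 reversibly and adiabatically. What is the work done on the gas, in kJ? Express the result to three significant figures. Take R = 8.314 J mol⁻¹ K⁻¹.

For a reversible adiabat TV^(γ−1) is constant, so T₂ = T₁ (V₁/V₂)^(γ−1).
γ = 5/3 for a monatomic ideal gas, so γ−1 = 2/3.
T₂ = 366 × 16.7^(2/3) = 2391 K.
Q = 0, so ΔU = W_on_gas = nCᵥΔT with Cᵥ = R/(γ−1) = 12.47 J/(mol·K).
ΔU = 1.15 × 12.47 × (2391 − 366) = 29050 J.

W ≈ 29.0 kJ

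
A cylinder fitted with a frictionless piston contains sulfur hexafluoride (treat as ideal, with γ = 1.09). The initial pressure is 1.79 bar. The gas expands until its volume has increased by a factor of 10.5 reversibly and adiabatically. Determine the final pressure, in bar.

Adiabatic: P₁V₁^γ = P₂V₂^γ ⇒ P₂ = P₁ (V₁/V₂)^γ.
P₂ = 1.79 × (1/10.5)^(1.09) = 0.138 bar.

P₂ ≈ 0.138 bar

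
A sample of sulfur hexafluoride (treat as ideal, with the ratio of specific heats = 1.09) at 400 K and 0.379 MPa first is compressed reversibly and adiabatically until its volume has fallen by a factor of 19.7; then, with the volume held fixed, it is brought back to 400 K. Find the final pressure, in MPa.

P₃ ≈ 7.47 MPa

Adiabatic step (PV^γ = const): P₂ = 0.379×19.7^(1.09) = 9.764 MPa; T₂ = 400×19.7^(0.09) = 523.1 K.
Isochoric: P₃ = P₂(T₃/T₂) = 9.764 × (400/523.1) = 7.466 MPa.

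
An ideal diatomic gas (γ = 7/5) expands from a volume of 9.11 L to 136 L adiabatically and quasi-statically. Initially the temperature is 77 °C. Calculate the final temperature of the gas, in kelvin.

T₂ ≈ 119 K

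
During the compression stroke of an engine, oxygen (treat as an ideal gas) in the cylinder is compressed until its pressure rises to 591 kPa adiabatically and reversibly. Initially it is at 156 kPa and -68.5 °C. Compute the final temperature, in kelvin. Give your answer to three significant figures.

T₂ ≈ 299 K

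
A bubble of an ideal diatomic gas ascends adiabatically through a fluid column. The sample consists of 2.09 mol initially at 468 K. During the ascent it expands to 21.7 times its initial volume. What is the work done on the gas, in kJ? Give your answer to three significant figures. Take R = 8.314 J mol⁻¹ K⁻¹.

Adiabatic: T₁V₁^(γ−1) = T₂V₂^(γ−1) ⇒ T₂ = T₁ (V₁/V₂)^(γ−1).
γ = 7/5 for a diatomic ideal gas, so γ−1 = 2/5.
T₂ = 468 × (1/21.7)^(2/5) = 136.7 K.
Q = 0, so ΔU = W_on_gas = nCᵥΔT with Cᵥ = R/(γ−1) = 20.79 J/(mol·K).
ΔU = 2.09 × 20.79 × (136.7 − 468) = -14390 J.

W ≈ -14.4 kJ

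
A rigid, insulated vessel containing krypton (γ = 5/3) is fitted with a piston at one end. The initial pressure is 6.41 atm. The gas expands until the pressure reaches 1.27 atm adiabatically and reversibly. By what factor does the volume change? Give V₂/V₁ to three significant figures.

From PV^γ = const, V₂/V₁ = (P₁/P₂)^(1/γ).
V₂/V₁ = (6.41/1.27)^(3/5) = 2.641.

V₂/V₁ ≈ 2.64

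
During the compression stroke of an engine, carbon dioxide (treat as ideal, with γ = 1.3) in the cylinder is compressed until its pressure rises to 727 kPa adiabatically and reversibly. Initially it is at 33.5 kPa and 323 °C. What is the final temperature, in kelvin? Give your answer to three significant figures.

Adiabatic: T₂/T₁ = (P₂/P₁)^((γ−1)/γ).
T₁ = 323 °C = 596.1 K.
T₂ = 596.1 × (727/33.5)^(0.231) = 1213 K.

T₂ ≈ 1210 K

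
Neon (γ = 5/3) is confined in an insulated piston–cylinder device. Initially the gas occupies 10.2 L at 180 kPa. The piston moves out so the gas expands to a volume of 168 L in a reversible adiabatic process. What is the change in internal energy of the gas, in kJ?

P₂ = P₁(V₁/V₂)^γ = 180×(10.2/168)^(5/3) = 1.688 kPa.
For a reversible adiabat, W_by_gas = (P₁V₁ − P₂V₂)/(γ−1).
W_by = (180000×0.0102 − 1688×0.168) / (2/3) = 2329 J.
Q = 0 ⇒ ΔU = −W_by = -2329 J.

ΔU ≈ -2.33 kJ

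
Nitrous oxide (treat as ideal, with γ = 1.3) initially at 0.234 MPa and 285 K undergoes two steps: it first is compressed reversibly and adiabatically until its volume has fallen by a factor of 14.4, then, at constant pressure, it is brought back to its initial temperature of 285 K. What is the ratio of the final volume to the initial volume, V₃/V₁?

V₃/V₁ ≈ 0.0312

Adiabatic step: V₂/V₁ = 0.06944; T₂ = T₁·14.4^(0.3) = 634.4 K.
Isobaric step: V₃/V₂ = T₃/T₂ = 285/634.4.
V₃/V₁ = (V₂/V₁)(V₃/V₂) = 0.06944 × (285/634.4) = 0.0312.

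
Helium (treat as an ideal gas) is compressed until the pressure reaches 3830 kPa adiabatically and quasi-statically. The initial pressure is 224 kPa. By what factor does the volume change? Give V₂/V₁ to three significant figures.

V₂/V₁ ≈ 0.182

From PV^γ = const, V₂/V₁ = (P₁/P₂)^(1/γ).
For a monatomic ideal gas γ = 5/3.
V₂/V₁ = (224/3830)^(3/5) = 0.1821.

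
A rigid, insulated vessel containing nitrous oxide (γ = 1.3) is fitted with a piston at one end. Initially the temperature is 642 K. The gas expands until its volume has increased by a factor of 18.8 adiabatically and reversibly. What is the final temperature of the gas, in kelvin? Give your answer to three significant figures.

T₂ ≈ 266 K

For a reversible adiabat TV^(γ−1) is constant, so T₂ = T₁ (V₁/V₂)^(γ−1).
T₂ = 642 × (1/18.8)^(0.3) = 266.2 K.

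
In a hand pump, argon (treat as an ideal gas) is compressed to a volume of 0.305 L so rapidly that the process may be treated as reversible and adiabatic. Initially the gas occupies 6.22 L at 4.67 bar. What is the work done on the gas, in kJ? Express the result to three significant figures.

W ≈ 28.2 kJ

γ = 5/3 for a monatomic ideal gas.
P₂ = P₁(V₁/V₂)^γ = 4.67×(6.22/0.305)^(5/3) = 710.9 bar.
For a reversible adiabat, W_by_gas = (P₁V₁ − P₂V₂)/(γ−1).
W_by = (467000×0.00622 − 7.109×10^7×0.000305) / (2/3) = -28170 J.
W_on_gas = −W_by = 28170 J.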